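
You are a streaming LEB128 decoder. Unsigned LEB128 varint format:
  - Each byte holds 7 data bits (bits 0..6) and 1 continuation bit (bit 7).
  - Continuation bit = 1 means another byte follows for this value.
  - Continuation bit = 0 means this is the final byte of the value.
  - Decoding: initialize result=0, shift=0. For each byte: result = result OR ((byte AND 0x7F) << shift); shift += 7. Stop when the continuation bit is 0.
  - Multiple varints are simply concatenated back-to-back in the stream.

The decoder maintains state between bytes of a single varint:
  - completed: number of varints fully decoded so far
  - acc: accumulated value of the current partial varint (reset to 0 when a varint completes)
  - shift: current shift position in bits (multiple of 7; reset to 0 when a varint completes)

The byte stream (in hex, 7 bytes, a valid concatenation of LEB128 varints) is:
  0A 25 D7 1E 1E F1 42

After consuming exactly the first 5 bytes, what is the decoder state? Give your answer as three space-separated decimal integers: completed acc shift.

byte[0]=0x0A cont=0 payload=0x0A: varint #1 complete (value=10); reset -> completed=1 acc=0 shift=0
byte[1]=0x25 cont=0 payload=0x25: varint #2 complete (value=37); reset -> completed=2 acc=0 shift=0
byte[2]=0xD7 cont=1 payload=0x57: acc |= 87<<0 -> completed=2 acc=87 shift=7
byte[3]=0x1E cont=0 payload=0x1E: varint #3 complete (value=3927); reset -> completed=3 acc=0 shift=0
byte[4]=0x1E cont=0 payload=0x1E: varint #4 complete (value=30); reset -> completed=4 acc=0 shift=0

Answer: 4 0 0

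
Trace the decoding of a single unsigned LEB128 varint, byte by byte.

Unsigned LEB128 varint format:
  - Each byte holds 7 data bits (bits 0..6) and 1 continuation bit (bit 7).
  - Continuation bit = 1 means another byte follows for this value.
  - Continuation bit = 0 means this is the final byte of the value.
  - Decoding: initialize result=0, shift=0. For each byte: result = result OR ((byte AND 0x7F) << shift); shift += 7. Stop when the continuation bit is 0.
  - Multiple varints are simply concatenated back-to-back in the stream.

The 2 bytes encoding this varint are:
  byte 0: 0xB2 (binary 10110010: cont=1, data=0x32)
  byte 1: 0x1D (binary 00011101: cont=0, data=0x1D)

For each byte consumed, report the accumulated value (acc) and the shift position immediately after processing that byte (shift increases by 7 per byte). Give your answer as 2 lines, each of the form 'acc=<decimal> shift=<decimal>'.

byte 0=0xB2: payload=0x32=50, contrib = 50<<0 = 50; acc -> 50, shift -> 7
byte 1=0x1D: payload=0x1D=29, contrib = 29<<7 = 3712; acc -> 3762, shift -> 14

Answer: acc=50 shift=7
acc=3762 shift=14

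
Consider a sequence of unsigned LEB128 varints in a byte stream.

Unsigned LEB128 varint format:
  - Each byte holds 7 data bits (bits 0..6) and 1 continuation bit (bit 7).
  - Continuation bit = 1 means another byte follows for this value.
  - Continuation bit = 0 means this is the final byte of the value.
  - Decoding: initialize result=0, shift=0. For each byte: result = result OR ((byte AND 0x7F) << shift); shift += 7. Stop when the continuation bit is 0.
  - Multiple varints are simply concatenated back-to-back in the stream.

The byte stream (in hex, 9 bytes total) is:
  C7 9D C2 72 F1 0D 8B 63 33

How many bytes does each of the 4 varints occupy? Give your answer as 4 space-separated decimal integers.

  byte[0]=0xC7 cont=1 payload=0x47=71: acc |= 71<<0 -> acc=71 shift=7
  byte[1]=0x9D cont=1 payload=0x1D=29: acc |= 29<<7 -> acc=3783 shift=14
  byte[2]=0xC2 cont=1 payload=0x42=66: acc |= 66<<14 -> acc=1085127 shift=21
  byte[3]=0x72 cont=0 payload=0x72=114: acc |= 114<<21 -> acc=240160455 shift=28 [end]
Varint 1: bytes[0:4] = C7 9D C2 72 -> value 240160455 (4 byte(s))
  byte[4]=0xF1 cont=1 payload=0x71=113: acc |= 113<<0 -> acc=113 shift=7
  byte[5]=0x0D cont=0 payload=0x0D=13: acc |= 13<<7 -> acc=1777 shift=14 [end]
Varint 2: bytes[4:6] = F1 0D -> value 1777 (2 byte(s))
  byte[6]=0x8B cont=1 payload=0x0B=11: acc |= 11<<0 -> acc=11 shift=7
  byte[7]=0x63 cont=0 payload=0x63=99: acc |= 99<<7 -> acc=12683 shift=14 [end]
Varint 3: bytes[6:8] = 8B 63 -> value 12683 (2 byte(s))
  byte[8]=0x33 cont=0 payload=0x33=51: acc |= 51<<0 -> acc=51 shift=7 [end]
Varint 4: bytes[8:9] = 33 -> value 51 (1 byte(s))

Answer: 4 2 2 1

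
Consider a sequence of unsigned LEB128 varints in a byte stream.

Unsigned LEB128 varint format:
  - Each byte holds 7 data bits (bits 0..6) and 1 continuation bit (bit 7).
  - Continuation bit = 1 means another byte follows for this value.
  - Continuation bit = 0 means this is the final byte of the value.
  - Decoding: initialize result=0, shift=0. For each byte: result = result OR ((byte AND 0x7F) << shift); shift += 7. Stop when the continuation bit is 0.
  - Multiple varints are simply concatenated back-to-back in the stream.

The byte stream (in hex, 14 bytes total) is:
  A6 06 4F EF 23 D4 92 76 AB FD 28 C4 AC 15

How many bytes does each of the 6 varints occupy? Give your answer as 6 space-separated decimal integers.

Answer: 2 1 2 3 3 3

Derivation:
  byte[0]=0xA6 cont=1 payload=0x26=38: acc |= 38<<0 -> acc=38 shift=7
  byte[1]=0x06 cont=0 payload=0x06=6: acc |= 6<<7 -> acc=806 shift=14 [end]
Varint 1: bytes[0:2] = A6 06 -> value 806 (2 byte(s))
  byte[2]=0x4F cont=0 payload=0x4F=79: acc |= 79<<0 -> acc=79 shift=7 [end]
Varint 2: bytes[2:3] = 4F -> value 79 (1 byte(s))
  byte[3]=0xEF cont=1 payload=0x6F=111: acc |= 111<<0 -> acc=111 shift=7
  byte[4]=0x23 cont=0 payload=0x23=35: acc |= 35<<7 -> acc=4591 shift=14 [end]
Varint 3: bytes[3:5] = EF 23 -> value 4591 (2 byte(s))
  byte[5]=0xD4 cont=1 payload=0x54=84: acc |= 84<<0 -> acc=84 shift=7
  byte[6]=0x92 cont=1 payload=0x12=18: acc |= 18<<7 -> acc=2388 shift=14
  byte[7]=0x76 cont=0 payload=0x76=118: acc |= 118<<14 -> acc=1935700 shift=21 [end]
Varint 4: bytes[5:8] = D4 92 76 -> value 1935700 (3 byte(s))
  byte[8]=0xAB cont=1 payload=0x2B=43: acc |= 43<<0 -> acc=43 shift=7
  byte[9]=0xFD cont=1 payload=0x7D=125: acc |= 125<<7 -> acc=16043 shift=14
  byte[10]=0x28 cont=0 payload=0x28=40: acc |= 40<<14 -> acc=671403 shift=21 [end]
Varint 5: bytes[8:11] = AB FD 28 -> value 671403 (3 byte(s))
  byte[11]=0xC4 cont=1 payload=0x44=68: acc |= 68<<0 -> acc=68 shift=7
  byte[12]=0xAC cont=1 payload=0x2C=44: acc |= 44<<7 -> acc=5700 shift=14
  byte[13]=0x15 cont=0 payload=0x15=21: acc |= 21<<14 -> acc=349764 shift=21 [end]
Varint 6: bytes[11:14] = C4 AC 15 -> value 349764 (3 byte(s))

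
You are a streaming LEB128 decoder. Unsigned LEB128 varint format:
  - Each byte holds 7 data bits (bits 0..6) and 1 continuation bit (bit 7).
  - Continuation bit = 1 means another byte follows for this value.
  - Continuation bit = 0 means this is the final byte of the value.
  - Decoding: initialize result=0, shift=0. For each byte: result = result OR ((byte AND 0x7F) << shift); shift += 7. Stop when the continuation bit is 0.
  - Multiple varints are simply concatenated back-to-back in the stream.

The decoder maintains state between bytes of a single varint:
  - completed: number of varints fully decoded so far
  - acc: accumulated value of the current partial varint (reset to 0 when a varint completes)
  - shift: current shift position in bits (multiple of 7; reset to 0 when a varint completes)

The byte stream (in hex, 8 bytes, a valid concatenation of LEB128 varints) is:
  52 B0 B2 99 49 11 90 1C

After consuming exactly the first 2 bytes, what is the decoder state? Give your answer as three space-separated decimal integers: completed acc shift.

Answer: 1 48 7

Derivation:
byte[0]=0x52 cont=0 payload=0x52: varint #1 complete (value=82); reset -> completed=1 acc=0 shift=0
byte[1]=0xB0 cont=1 payload=0x30: acc |= 48<<0 -> completed=1 acc=48 shift=7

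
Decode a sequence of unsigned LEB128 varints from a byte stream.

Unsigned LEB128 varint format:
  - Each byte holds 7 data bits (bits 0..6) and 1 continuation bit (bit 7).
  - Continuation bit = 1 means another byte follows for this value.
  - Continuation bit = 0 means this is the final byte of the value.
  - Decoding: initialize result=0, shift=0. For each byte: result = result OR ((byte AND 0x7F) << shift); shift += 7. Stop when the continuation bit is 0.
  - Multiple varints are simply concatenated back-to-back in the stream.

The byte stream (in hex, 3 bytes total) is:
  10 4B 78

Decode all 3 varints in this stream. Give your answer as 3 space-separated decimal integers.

Answer: 16 75 120

Derivation:
  byte[0]=0x10 cont=0 payload=0x10=16: acc |= 16<<0 -> acc=16 shift=7 [end]
Varint 1: bytes[0:1] = 10 -> value 16 (1 byte(s))
  byte[1]=0x4B cont=0 payload=0x4B=75: acc |= 75<<0 -> acc=75 shift=7 [end]
Varint 2: bytes[1:2] = 4B -> value 75 (1 byte(s))
  byte[2]=0x78 cont=0 payload=0x78=120: acc |= 120<<0 -> acc=120 shift=7 [end]
Varint 3: bytes[2:3] = 78 -> value 120 (1 byte(s))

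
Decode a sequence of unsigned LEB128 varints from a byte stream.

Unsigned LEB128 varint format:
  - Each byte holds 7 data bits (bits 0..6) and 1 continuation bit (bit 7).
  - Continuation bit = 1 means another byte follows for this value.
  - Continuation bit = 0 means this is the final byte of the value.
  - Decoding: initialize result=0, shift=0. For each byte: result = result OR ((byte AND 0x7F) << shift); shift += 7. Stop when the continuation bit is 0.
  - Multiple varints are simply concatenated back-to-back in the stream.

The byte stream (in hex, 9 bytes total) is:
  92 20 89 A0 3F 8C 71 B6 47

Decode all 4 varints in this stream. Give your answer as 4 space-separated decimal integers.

  byte[0]=0x92 cont=1 payload=0x12=18: acc |= 18<<0 -> acc=18 shift=7
  byte[1]=0x20 cont=0 payload=0x20=32: acc |= 32<<7 -> acc=4114 shift=14 [end]
Varint 1: bytes[0:2] = 92 20 -> value 4114 (2 byte(s))
  byte[2]=0x89 cont=1 payload=0x09=9: acc |= 9<<0 -> acc=9 shift=7
  byte[3]=0xA0 cont=1 payload=0x20=32: acc |= 32<<7 -> acc=4105 shift=14
  byte[4]=0x3F cont=0 payload=0x3F=63: acc |= 63<<14 -> acc=1036297 shift=21 [end]
Varint 2: bytes[2:5] = 89 A0 3F -> value 1036297 (3 byte(s))
  byte[5]=0x8C cont=1 payload=0x0C=12: acc |= 12<<0 -> acc=12 shift=7
  byte[6]=0x71 cont=0 payload=0x71=113: acc |= 113<<7 -> acc=14476 shift=14 [end]
Varint 3: bytes[5:7] = 8C 71 -> value 14476 (2 byte(s))
  byte[7]=0xB6 cont=1 payload=0x36=54: acc |= 54<<0 -> acc=54 shift=7
  byte[8]=0x47 cont=0 payload=0x47=71: acc |= 71<<7 -> acc=9142 shift=14 [end]
Varint 4: bytes[7:9] = B6 47 -> value 9142 (2 byte(s))

Answer: 4114 1036297 14476 9142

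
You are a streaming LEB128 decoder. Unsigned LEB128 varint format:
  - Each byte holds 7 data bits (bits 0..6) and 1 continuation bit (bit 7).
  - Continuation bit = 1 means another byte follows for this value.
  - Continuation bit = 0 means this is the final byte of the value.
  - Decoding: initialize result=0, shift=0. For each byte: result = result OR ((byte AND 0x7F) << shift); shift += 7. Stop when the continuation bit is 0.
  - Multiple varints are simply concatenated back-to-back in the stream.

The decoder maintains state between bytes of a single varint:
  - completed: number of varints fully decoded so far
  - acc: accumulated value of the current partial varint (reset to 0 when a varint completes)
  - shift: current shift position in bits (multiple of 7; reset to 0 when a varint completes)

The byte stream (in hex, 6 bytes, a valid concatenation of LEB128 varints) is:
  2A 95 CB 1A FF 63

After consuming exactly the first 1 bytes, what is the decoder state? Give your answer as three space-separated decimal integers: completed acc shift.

Answer: 1 0 0

Derivation:
byte[0]=0x2A cont=0 payload=0x2A: varint #1 complete (value=42); reset -> completed=1 acc=0 shift=0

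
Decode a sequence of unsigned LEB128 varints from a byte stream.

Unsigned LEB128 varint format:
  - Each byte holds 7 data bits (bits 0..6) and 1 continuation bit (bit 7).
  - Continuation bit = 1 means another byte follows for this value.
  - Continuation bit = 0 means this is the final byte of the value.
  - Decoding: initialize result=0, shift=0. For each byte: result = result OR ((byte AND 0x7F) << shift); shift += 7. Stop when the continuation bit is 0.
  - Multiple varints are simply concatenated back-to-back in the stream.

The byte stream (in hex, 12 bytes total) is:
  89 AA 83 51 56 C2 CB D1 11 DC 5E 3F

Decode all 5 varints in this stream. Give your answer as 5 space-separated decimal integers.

  byte[0]=0x89 cont=1 payload=0x09=9: acc |= 9<<0 -> acc=9 shift=7
  byte[1]=0xAA cont=1 payload=0x2A=42: acc |= 42<<7 -> acc=5385 shift=14
  byte[2]=0x83 cont=1 payload=0x03=3: acc |= 3<<14 -> acc=54537 shift=21
  byte[3]=0x51 cont=0 payload=0x51=81: acc |= 81<<21 -> acc=169923849 shift=28 [end]
Varint 1: bytes[0:4] = 89 AA 83 51 -> value 169923849 (4 byte(s))
  byte[4]=0x56 cont=0 payload=0x56=86: acc |= 86<<0 -> acc=86 shift=7 [end]
Varint 2: bytes[4:5] = 56 -> value 86 (1 byte(s))
  byte[5]=0xC2 cont=1 payload=0x42=66: acc |= 66<<0 -> acc=66 shift=7
  byte[6]=0xCB cont=1 payload=0x4B=75: acc |= 75<<7 -> acc=9666 shift=14
  byte[7]=0xD1 cont=1 payload=0x51=81: acc |= 81<<14 -> acc=1336770 shift=21
  byte[8]=0x11 cont=0 payload=0x11=17: acc |= 17<<21 -> acc=36988354 shift=28 [end]
Varint 3: bytes[5:9] = C2 CB D1 11 -> value 36988354 (4 byte(s))
  byte[9]=0xDC cont=1 payload=0x5C=92: acc |= 92<<0 -> acc=92 shift=7
  byte[10]=0x5E cont=0 payload=0x5E=94: acc |= 94<<7 -> acc=12124 shift=14 [end]
Varint 4: bytes[9:11] = DC 5E -> value 12124 (2 byte(s))
  byte[11]=0x3F cont=0 payload=0x3F=63: acc |= 63<<0 -> acc=63 shift=7 [end]
Varint 5: bytes[11:12] = 3F -> value 63 (1 byte(s))

Answer: 169923849 86 36988354 12124 63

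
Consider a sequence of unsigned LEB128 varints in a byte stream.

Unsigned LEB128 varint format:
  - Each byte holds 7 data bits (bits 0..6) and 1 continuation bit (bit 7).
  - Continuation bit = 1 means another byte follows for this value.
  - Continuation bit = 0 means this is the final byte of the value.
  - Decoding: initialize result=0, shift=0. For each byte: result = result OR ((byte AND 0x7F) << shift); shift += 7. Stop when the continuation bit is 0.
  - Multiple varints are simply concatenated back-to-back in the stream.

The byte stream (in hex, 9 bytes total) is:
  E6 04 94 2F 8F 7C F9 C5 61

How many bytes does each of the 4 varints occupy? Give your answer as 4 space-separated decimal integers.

Answer: 2 2 2 3

Derivation:
  byte[0]=0xE6 cont=1 payload=0x66=102: acc |= 102<<0 -> acc=102 shift=7
  byte[1]=0x04 cont=0 payload=0x04=4: acc |= 4<<7 -> acc=614 shift=14 [end]
Varint 1: bytes[0:2] = E6 04 -> value 614 (2 byte(s))
  byte[2]=0x94 cont=1 payload=0x14=20: acc |= 20<<0 -> acc=20 shift=7
  byte[3]=0x2F cont=0 payload=0x2F=47: acc |= 47<<7 -> acc=6036 shift=14 [end]
Varint 2: bytes[2:4] = 94 2F -> value 6036 (2 byte(s))
  byte[4]=0x8F cont=1 payload=0x0F=15: acc |= 15<<0 -> acc=15 shift=7
  byte[5]=0x7C cont=0 payload=0x7C=124: acc |= 124<<7 -> acc=15887 shift=14 [end]
Varint 3: bytes[4:6] = 8F 7C -> value 15887 (2 byte(s))
  byte[6]=0xF9 cont=1 payload=0x79=121: acc |= 121<<0 -> acc=121 shift=7
  byte[7]=0xC5 cont=1 payload=0x45=69: acc |= 69<<7 -> acc=8953 shift=14
  byte[8]=0x61 cont=0 payload=0x61=97: acc |= 97<<14 -> acc=1598201 shift=21 [end]
Varint 4: bytes[6:9] = F9 C5 61 -> value 1598201 (3 byte(s))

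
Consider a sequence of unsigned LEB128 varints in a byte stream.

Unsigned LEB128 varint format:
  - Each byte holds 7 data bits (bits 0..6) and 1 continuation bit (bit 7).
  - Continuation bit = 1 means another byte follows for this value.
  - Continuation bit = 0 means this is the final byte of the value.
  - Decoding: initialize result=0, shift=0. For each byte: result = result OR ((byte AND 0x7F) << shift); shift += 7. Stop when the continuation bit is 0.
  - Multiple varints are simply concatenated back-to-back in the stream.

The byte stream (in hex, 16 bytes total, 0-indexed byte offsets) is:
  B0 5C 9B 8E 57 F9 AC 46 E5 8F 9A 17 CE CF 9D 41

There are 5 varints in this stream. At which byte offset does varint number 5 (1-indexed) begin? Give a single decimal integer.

Answer: 12

Derivation:
  byte[0]=0xB0 cont=1 payload=0x30=48: acc |= 48<<0 -> acc=48 shift=7
  byte[1]=0x5C cont=0 payload=0x5C=92: acc |= 92<<7 -> acc=11824 shift=14 [end]
Varint 1: bytes[0:2] = B0 5C -> value 11824 (2 byte(s))
  byte[2]=0x9B cont=1 payload=0x1B=27: acc |= 27<<0 -> acc=27 shift=7
  byte[3]=0x8E cont=1 payload=0x0E=14: acc |= 14<<7 -> acc=1819 shift=14
  byte[4]=0x57 cont=0 payload=0x57=87: acc |= 87<<14 -> acc=1427227 shift=21 [end]
Varint 2: bytes[2:5] = 9B 8E 57 -> value 1427227 (3 byte(s))
  byte[5]=0xF9 cont=1 payload=0x79=121: acc |= 121<<0 -> acc=121 shift=7
  byte[6]=0xAC cont=1 payload=0x2C=44: acc |= 44<<7 -> acc=5753 shift=14
  byte[7]=0x46 cont=0 payload=0x46=70: acc |= 70<<14 -> acc=1152633 shift=21 [end]
Varint 3: bytes[5:8] = F9 AC 46 -> value 1152633 (3 byte(s))
  byte[8]=0xE5 cont=1 payload=0x65=101: acc |= 101<<0 -> acc=101 shift=7
  byte[9]=0x8F cont=1 payload=0x0F=15: acc |= 15<<7 -> acc=2021 shift=14
  byte[10]=0x9A cont=1 payload=0x1A=26: acc |= 26<<14 -> acc=428005 shift=21
  byte[11]=0x17 cont=0 payload=0x17=23: acc |= 23<<21 -> acc=48662501 shift=28 [end]
Varint 4: bytes[8:12] = E5 8F 9A 17 -> value 48662501 (4 byte(s))
  byte[12]=0xCE cont=1 payload=0x4E=78: acc |= 78<<0 -> acc=78 shift=7
  byte[13]=0xCF cont=1 payload=0x4F=79: acc |= 79<<7 -> acc=10190 shift=14
  byte[14]=0x9D cont=1 payload=0x1D=29: acc |= 29<<14 -> acc=485326 shift=21
  byte[15]=0x41 cont=0 payload=0x41=65: acc |= 65<<21 -> acc=136800206 shift=28 [end]
Varint 5: bytes[12:16] = CE CF 9D 41 -> value 136800206 (4 byte(s))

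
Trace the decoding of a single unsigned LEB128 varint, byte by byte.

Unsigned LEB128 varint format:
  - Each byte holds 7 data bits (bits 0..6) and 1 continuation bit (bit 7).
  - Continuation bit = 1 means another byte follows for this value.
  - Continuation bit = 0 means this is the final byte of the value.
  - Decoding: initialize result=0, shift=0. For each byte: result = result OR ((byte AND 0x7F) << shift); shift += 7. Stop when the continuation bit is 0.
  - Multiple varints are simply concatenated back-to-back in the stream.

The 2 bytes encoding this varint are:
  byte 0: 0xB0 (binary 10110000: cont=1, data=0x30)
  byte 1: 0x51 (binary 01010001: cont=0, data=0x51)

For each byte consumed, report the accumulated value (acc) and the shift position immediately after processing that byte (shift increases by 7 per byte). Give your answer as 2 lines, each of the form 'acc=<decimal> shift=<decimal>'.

byte 0=0xB0: payload=0x30=48, contrib = 48<<0 = 48; acc -> 48, shift -> 7
byte 1=0x51: payload=0x51=81, contrib = 81<<7 = 10368; acc -> 10416, shift -> 14

Answer: acc=48 shift=7
acc=10416 shift=14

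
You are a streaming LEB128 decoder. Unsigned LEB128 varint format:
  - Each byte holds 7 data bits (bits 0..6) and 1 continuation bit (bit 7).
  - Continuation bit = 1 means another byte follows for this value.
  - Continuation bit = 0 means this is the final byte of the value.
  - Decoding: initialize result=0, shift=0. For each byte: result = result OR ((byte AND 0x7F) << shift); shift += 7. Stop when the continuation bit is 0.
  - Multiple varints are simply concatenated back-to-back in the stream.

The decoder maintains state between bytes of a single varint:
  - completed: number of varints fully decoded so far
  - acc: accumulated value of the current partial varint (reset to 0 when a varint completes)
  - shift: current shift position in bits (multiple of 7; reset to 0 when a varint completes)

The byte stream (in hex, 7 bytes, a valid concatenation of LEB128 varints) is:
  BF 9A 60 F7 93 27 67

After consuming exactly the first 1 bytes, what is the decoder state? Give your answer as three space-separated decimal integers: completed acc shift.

byte[0]=0xBF cont=1 payload=0x3F: acc |= 63<<0 -> completed=0 acc=63 shift=7

Answer: 0 63 7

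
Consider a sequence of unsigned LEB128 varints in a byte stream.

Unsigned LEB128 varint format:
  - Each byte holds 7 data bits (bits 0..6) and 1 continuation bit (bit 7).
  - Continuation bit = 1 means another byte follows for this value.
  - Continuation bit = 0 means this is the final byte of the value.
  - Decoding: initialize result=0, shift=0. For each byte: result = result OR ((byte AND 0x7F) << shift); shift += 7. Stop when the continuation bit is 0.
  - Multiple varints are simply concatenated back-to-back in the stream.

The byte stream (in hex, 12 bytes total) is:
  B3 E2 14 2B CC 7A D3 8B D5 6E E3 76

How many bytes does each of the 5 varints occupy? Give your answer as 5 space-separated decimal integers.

  byte[0]=0xB3 cont=1 payload=0x33=51: acc |= 51<<0 -> acc=51 shift=7
  byte[1]=0xE2 cont=1 payload=0x62=98: acc |= 98<<7 -> acc=12595 shift=14
  byte[2]=0x14 cont=0 payload=0x14=20: acc |= 20<<14 -> acc=340275 shift=21 [end]
Varint 1: bytes[0:3] = B3 E2 14 -> value 340275 (3 byte(s))
  byte[3]=0x2B cont=0 payload=0x2B=43: acc |= 43<<0 -> acc=43 shift=7 [end]
Varint 2: bytes[3:4] = 2B -> value 43 (1 byte(s))
  byte[4]=0xCC cont=1 payload=0x4C=76: acc |= 76<<0 -> acc=76 shift=7
  byte[5]=0x7A cont=0 payload=0x7A=122: acc |= 122<<7 -> acc=15692 shift=14 [end]
Varint 3: bytes[4:6] = CC 7A -> value 15692 (2 byte(s))
  byte[6]=0xD3 cont=1 payload=0x53=83: acc |= 83<<0 -> acc=83 shift=7
  byte[7]=0x8B cont=1 payload=0x0B=11: acc |= 11<<7 -> acc=1491 shift=14
  byte[8]=0xD5 cont=1 payload=0x55=85: acc |= 85<<14 -> acc=1394131 shift=21
  byte[9]=0x6E cont=0 payload=0x6E=110: acc |= 110<<21 -> acc=232080851 shift=28 [end]
Varint 4: bytes[6:10] = D3 8B D5 6E -> value 232080851 (4 byte(s))
  byte[10]=0xE3 cont=1 payload=0x63=99: acc |= 99<<0 -> acc=99 shift=7
  byte[11]=0x76 cont=0 payload=0x76=118: acc |= 118<<7 -> acc=15203 shift=14 [end]
Varint 5: bytes[10:12] = E3 76 -> value 15203 (2 byte(s))

Answer: 3 1 2 4 2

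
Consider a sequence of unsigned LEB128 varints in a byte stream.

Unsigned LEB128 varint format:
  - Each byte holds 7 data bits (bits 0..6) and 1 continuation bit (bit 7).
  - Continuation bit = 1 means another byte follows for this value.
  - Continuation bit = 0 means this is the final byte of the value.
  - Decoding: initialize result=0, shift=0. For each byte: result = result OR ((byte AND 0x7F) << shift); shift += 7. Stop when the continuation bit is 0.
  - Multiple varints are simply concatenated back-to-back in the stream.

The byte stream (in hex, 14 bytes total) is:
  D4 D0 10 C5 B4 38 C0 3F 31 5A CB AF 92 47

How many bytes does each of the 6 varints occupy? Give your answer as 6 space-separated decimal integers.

Answer: 3 3 2 1 1 4

Derivation:
  byte[0]=0xD4 cont=1 payload=0x54=84: acc |= 84<<0 -> acc=84 shift=7
  byte[1]=0xD0 cont=1 payload=0x50=80: acc |= 80<<7 -> acc=10324 shift=14
  byte[2]=0x10 cont=0 payload=0x10=16: acc |= 16<<14 -> acc=272468 shift=21 [end]
Varint 1: bytes[0:3] = D4 D0 10 -> value 272468 (3 byte(s))
  byte[3]=0xC5 cont=1 payload=0x45=69: acc |= 69<<0 -> acc=69 shift=7
  byte[4]=0xB4 cont=1 payload=0x34=52: acc |= 52<<7 -> acc=6725 shift=14
  byte[5]=0x38 cont=0 payload=0x38=56: acc |= 56<<14 -> acc=924229 shift=21 [end]
Varint 2: bytes[3:6] = C5 B4 38 -> value 924229 (3 byte(s))
  byte[6]=0xC0 cont=1 payload=0x40=64: acc |= 64<<0 -> acc=64 shift=7
  byte[7]=0x3F cont=0 payload=0x3F=63: acc |= 63<<7 -> acc=8128 shift=14 [end]
Varint 3: bytes[6:8] = C0 3F -> value 8128 (2 byte(s))
  byte[8]=0x31 cont=0 payload=0x31=49: acc |= 49<<0 -> acc=49 shift=7 [end]
Varint 4: bytes[8:9] = 31 -> value 49 (1 byte(s))
  byte[9]=0x5A cont=0 payload=0x5A=90: acc |= 90<<0 -> acc=90 shift=7 [end]
Varint 5: bytes[9:10] = 5A -> value 90 (1 byte(s))
  byte[10]=0xCB cont=1 payload=0x4B=75: acc |= 75<<0 -> acc=75 shift=7
  byte[11]=0xAF cont=1 payload=0x2F=47: acc |= 47<<7 -> acc=6091 shift=14
  byte[12]=0x92 cont=1 payload=0x12=18: acc |= 18<<14 -> acc=301003 shift=21
  byte[13]=0x47 cont=0 payload=0x47=71: acc |= 71<<21 -> acc=149198795 shift=28 [end]
Varint 6: bytes[10:14] = CB AF 92 47 -> value 149198795 (4 byte(s))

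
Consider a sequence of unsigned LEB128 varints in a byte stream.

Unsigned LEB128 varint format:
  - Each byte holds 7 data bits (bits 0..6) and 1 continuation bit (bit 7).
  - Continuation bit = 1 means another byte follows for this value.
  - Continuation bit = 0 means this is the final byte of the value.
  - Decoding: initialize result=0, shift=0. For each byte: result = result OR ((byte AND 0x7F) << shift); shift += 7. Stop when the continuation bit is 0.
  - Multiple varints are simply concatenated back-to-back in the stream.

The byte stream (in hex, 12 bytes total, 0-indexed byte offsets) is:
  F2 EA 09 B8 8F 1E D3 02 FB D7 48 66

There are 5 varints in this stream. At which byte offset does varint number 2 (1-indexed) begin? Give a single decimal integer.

Answer: 3

Derivation:
  byte[0]=0xF2 cont=1 payload=0x72=114: acc |= 114<<0 -> acc=114 shift=7
  byte[1]=0xEA cont=1 payload=0x6A=106: acc |= 106<<7 -> acc=13682 shift=14
  byte[2]=0x09 cont=0 payload=0x09=9: acc |= 9<<14 -> acc=161138 shift=21 [end]
Varint 1: bytes[0:3] = F2 EA 09 -> value 161138 (3 byte(s))
  byte[3]=0xB8 cont=1 payload=0x38=56: acc |= 56<<0 -> acc=56 shift=7
  byte[4]=0x8F cont=1 payload=0x0F=15: acc |= 15<<7 -> acc=1976 shift=14
  byte[5]=0x1E cont=0 payload=0x1E=30: acc |= 30<<14 -> acc=493496 shift=21 [end]
Varint 2: bytes[3:6] = B8 8F 1E -> value 493496 (3 byte(s))
  byte[6]=0xD3 cont=1 payload=0x53=83: acc |= 83<<0 -> acc=83 shift=7
  byte[7]=0x02 cont=0 payload=0x02=2: acc |= 2<<7 -> acc=339 shift=14 [end]
Varint 3: bytes[6:8] = D3 02 -> value 339 (2 byte(s))
  byte[8]=0xFB cont=1 payload=0x7B=123: acc |= 123<<0 -> acc=123 shift=7
  byte[9]=0xD7 cont=1 payload=0x57=87: acc |= 87<<7 -> acc=11259 shift=14
  byte[10]=0x48 cont=0 payload=0x48=72: acc |= 72<<14 -> acc=1190907 shift=21 [end]
Varint 4: bytes[8:11] = FB D7 48 -> value 1190907 (3 byte(s))
  byte[11]=0x66 cont=0 payload=0x66=102: acc |= 102<<0 -> acc=102 shift=7 [end]
Varint 5: bytes[11:12] = 66 -> value 102 (1 byte(s))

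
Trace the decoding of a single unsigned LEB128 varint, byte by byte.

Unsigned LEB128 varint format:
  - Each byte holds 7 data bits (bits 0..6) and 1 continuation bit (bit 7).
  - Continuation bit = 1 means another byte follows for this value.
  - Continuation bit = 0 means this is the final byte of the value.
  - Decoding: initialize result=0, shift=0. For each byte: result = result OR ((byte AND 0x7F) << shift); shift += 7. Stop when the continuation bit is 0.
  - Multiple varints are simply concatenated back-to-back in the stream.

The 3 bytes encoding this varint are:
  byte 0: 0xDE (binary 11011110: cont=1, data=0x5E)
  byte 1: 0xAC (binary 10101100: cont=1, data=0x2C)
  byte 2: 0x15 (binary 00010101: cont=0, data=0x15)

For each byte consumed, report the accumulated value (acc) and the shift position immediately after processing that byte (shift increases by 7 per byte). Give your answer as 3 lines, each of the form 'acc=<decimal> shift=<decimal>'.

byte 0=0xDE: payload=0x5E=94, contrib = 94<<0 = 94; acc -> 94, shift -> 7
byte 1=0xAC: payload=0x2C=44, contrib = 44<<7 = 5632; acc -> 5726, shift -> 14
byte 2=0x15: payload=0x15=21, contrib = 21<<14 = 344064; acc -> 349790, shift -> 21

Answer: acc=94 shift=7
acc=5726 shift=14
acc=349790 shift=21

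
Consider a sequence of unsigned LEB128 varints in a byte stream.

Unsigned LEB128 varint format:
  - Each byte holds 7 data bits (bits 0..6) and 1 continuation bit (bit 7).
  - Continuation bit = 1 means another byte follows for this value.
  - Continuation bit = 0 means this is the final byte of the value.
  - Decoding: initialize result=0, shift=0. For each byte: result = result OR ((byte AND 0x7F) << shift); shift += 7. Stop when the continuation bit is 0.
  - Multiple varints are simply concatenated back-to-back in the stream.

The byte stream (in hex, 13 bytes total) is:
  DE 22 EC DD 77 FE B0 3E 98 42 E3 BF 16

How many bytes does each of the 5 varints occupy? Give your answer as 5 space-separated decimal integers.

Answer: 2 3 3 2 3

Derivation:
  byte[0]=0xDE cont=1 payload=0x5E=94: acc |= 94<<0 -> acc=94 shift=7
  byte[1]=0x22 cont=0 payload=0x22=34: acc |= 34<<7 -> acc=4446 shift=14 [end]
Varint 1: bytes[0:2] = DE 22 -> value 4446 (2 byte(s))
  byte[2]=0xEC cont=1 payload=0x6C=108: acc |= 108<<0 -> acc=108 shift=7
  byte[3]=0xDD cont=1 payload=0x5D=93: acc |= 93<<7 -> acc=12012 shift=14
  byte[4]=0x77 cont=0 payload=0x77=119: acc |= 119<<14 -> acc=1961708 shift=21 [end]
Varint 2: bytes[2:5] = EC DD 77 -> value 1961708 (3 byte(s))
  byte[5]=0xFE cont=1 payload=0x7E=126: acc |= 126<<0 -> acc=126 shift=7
  byte[6]=0xB0 cont=1 payload=0x30=48: acc |= 48<<7 -> acc=6270 shift=14
  byte[7]=0x3E cont=0 payload=0x3E=62: acc |= 62<<14 -> acc=1022078 shift=21 [end]
Varint 3: bytes[5:8] = FE B0 3E -> value 1022078 (3 byte(s))
  byte[8]=0x98 cont=1 payload=0x18=24: acc |= 24<<0 -> acc=24 shift=7
  byte[9]=0x42 cont=0 payload=0x42=66: acc |= 66<<7 -> acc=8472 shift=14 [end]
Varint 4: bytes[8:10] = 98 42 -> value 8472 (2 byte(s))
  byte[10]=0xE3 cont=1 payload=0x63=99: acc |= 99<<0 -> acc=99 shift=7
  byte[11]=0xBF cont=1 payload=0x3F=63: acc |= 63<<7 -> acc=8163 shift=14
  byte[12]=0x16 cont=0 payload=0x16=22: acc |= 22<<14 -> acc=368611 shift=21 [end]
Varint 5: bytes[10:13] = E3 BF 16 -> value 368611 (3 byte(s))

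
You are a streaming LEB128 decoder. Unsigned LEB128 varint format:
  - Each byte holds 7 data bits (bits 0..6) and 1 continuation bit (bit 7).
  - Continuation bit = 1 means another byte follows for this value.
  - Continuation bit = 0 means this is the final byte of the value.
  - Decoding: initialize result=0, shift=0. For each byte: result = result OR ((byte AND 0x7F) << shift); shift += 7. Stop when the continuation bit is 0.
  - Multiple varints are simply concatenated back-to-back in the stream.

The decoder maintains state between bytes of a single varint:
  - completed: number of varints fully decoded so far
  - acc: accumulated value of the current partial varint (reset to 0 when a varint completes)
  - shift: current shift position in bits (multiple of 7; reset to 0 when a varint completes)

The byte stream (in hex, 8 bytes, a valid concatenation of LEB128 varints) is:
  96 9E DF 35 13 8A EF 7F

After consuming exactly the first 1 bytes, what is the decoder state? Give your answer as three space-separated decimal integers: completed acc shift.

byte[0]=0x96 cont=1 payload=0x16: acc |= 22<<0 -> completed=0 acc=22 shift=7

Answer: 0 22 7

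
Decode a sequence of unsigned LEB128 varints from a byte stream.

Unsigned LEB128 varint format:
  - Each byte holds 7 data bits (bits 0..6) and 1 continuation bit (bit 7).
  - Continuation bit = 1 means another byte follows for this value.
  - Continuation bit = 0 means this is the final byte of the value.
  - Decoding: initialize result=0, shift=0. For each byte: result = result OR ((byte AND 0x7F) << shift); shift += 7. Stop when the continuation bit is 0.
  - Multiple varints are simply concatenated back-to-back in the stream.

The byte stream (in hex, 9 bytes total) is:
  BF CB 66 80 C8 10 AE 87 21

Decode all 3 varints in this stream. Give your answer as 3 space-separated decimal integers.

  byte[0]=0xBF cont=1 payload=0x3F=63: acc |= 63<<0 -> acc=63 shift=7
  byte[1]=0xCB cont=1 payload=0x4B=75: acc |= 75<<7 -> acc=9663 shift=14
  byte[2]=0x66 cont=0 payload=0x66=102: acc |= 102<<14 -> acc=1680831 shift=21 [end]
Varint 1: bytes[0:3] = BF CB 66 -> value 1680831 (3 byte(s))
  byte[3]=0x80 cont=1 payload=0x00=0: acc |= 0<<0 -> acc=0 shift=7
  byte[4]=0xC8 cont=1 payload=0x48=72: acc |= 72<<7 -> acc=9216 shift=14
  byte[5]=0x10 cont=0 payload=0x10=16: acc |= 16<<14 -> acc=271360 shift=21 [end]
Varint 2: bytes[3:6] = 80 C8 10 -> value 271360 (3 byte(s))
  byte[6]=0xAE cont=1 payload=0x2E=46: acc |= 46<<0 -> acc=46 shift=7
  byte[7]=0x87 cont=1 payload=0x07=7: acc |= 7<<7 -> acc=942 shift=14
  byte[8]=0x21 cont=0 payload=0x21=33: acc |= 33<<14 -> acc=541614 shift=21 [end]
Varint 3: bytes[6:9] = AE 87 21 -> value 541614 (3 byte(s))

Answer: 1680831 271360 541614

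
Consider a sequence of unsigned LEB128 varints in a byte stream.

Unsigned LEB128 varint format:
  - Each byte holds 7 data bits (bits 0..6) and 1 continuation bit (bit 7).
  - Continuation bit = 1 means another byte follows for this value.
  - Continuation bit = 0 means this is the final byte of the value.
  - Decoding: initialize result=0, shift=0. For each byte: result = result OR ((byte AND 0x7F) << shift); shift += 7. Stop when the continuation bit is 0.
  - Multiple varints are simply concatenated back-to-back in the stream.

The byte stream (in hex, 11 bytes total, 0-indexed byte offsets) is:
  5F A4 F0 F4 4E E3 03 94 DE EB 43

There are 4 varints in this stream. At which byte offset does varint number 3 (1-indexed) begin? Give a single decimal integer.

Answer: 5

Derivation:
  byte[0]=0x5F cont=0 payload=0x5F=95: acc |= 95<<0 -> acc=95 shift=7 [end]
Varint 1: bytes[0:1] = 5F -> value 95 (1 byte(s))
  byte[1]=0xA4 cont=1 payload=0x24=36: acc |= 36<<0 -> acc=36 shift=7
  byte[2]=0xF0 cont=1 payload=0x70=112: acc |= 112<<7 -> acc=14372 shift=14
  byte[3]=0xF4 cont=1 payload=0x74=116: acc |= 116<<14 -> acc=1914916 shift=21
  byte[4]=0x4E cont=0 payload=0x4E=78: acc |= 78<<21 -> acc=165492772 shift=28 [end]
Varint 2: bytes[1:5] = A4 F0 F4 4E -> value 165492772 (4 byte(s))
  byte[5]=0xE3 cont=1 payload=0x63=99: acc |= 99<<0 -> acc=99 shift=7
  byte[6]=0x03 cont=0 payload=0x03=3: acc |= 3<<7 -> acc=483 shift=14 [end]
Varint 3: bytes[5:7] = E3 03 -> value 483 (2 byte(s))
  byte[7]=0x94 cont=1 payload=0x14=20: acc |= 20<<0 -> acc=20 shift=7
  byte[8]=0xDE cont=1 payload=0x5E=94: acc |= 94<<7 -> acc=12052 shift=14
  byte[9]=0xEB cont=1 payload=0x6B=107: acc |= 107<<14 -> acc=1765140 shift=21
  byte[10]=0x43 cont=0 payload=0x43=67: acc |= 67<<21 -> acc=142274324 shift=28 [end]
Varint 4: bytes[7:11] = 94 DE EB 43 -> value 142274324 (4 byte(s))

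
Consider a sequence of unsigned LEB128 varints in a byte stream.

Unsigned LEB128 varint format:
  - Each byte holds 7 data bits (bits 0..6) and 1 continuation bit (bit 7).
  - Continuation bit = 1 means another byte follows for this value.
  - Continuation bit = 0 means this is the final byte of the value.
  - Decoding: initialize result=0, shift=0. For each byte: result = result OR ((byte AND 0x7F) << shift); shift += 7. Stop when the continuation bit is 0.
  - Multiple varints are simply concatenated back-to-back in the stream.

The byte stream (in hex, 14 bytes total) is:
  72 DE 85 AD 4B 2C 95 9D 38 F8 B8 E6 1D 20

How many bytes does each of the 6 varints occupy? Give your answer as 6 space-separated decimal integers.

  byte[0]=0x72 cont=0 payload=0x72=114: acc |= 114<<0 -> acc=114 shift=7 [end]
Varint 1: bytes[0:1] = 72 -> value 114 (1 byte(s))
  byte[1]=0xDE cont=1 payload=0x5E=94: acc |= 94<<0 -> acc=94 shift=7
  byte[2]=0x85 cont=1 payload=0x05=5: acc |= 5<<7 -> acc=734 shift=14
  byte[3]=0xAD cont=1 payload=0x2D=45: acc |= 45<<14 -> acc=738014 shift=21
  byte[4]=0x4B cont=0 payload=0x4B=75: acc |= 75<<21 -> acc=158024414 shift=28 [end]
Varint 2: bytes[1:5] = DE 85 AD 4B -> value 158024414 (4 byte(s))
  byte[5]=0x2C cont=0 payload=0x2C=44: acc |= 44<<0 -> acc=44 shift=7 [end]
Varint 3: bytes[5:6] = 2C -> value 44 (1 byte(s))
  byte[6]=0x95 cont=1 payload=0x15=21: acc |= 21<<0 -> acc=21 shift=7
  byte[7]=0x9D cont=1 payload=0x1D=29: acc |= 29<<7 -> acc=3733 shift=14
  byte[8]=0x38 cont=0 payload=0x38=56: acc |= 56<<14 -> acc=921237 shift=21 [end]
Varint 4: bytes[6:9] = 95 9D 38 -> value 921237 (3 byte(s))
  byte[9]=0xF8 cont=1 payload=0x78=120: acc |= 120<<0 -> acc=120 shift=7
  byte[10]=0xB8 cont=1 payload=0x38=56: acc |= 56<<7 -> acc=7288 shift=14
  byte[11]=0xE6 cont=1 payload=0x66=102: acc |= 102<<14 -> acc=1678456 shift=21
  byte[12]=0x1D cont=0 payload=0x1D=29: acc |= 29<<21 -> acc=62495864 shift=28 [end]
Varint 5: bytes[9:13] = F8 B8 E6 1D -> value 62495864 (4 byte(s))
  byte[13]=0x20 cont=0 payload=0x20=32: acc |= 32<<0 -> acc=32 shift=7 [end]
Varint 6: bytes[13:14] = 20 -> value 32 (1 byte(s))

Answer: 1 4 1 3 4 1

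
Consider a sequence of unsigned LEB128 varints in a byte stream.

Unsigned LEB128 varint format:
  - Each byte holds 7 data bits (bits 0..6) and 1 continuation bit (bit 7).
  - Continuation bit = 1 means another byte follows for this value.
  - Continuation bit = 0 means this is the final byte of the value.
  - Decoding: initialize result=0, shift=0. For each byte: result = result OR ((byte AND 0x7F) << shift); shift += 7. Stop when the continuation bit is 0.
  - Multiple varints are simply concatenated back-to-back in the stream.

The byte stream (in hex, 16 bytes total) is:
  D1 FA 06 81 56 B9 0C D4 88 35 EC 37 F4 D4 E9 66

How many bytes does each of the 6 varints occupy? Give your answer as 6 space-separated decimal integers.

  byte[0]=0xD1 cont=1 payload=0x51=81: acc |= 81<<0 -> acc=81 shift=7
  byte[1]=0xFA cont=1 payload=0x7A=122: acc |= 122<<7 -> acc=15697 shift=14
  byte[2]=0x06 cont=0 payload=0x06=6: acc |= 6<<14 -> acc=114001 shift=21 [end]
Varint 1: bytes[0:3] = D1 FA 06 -> value 114001 (3 byte(s))
  byte[3]=0x81 cont=1 payload=0x01=1: acc |= 1<<0 -> acc=1 shift=7
  byte[4]=0x56 cont=0 payload=0x56=86: acc |= 86<<7 -> acc=11009 shift=14 [end]
Varint 2: bytes[3:5] = 81 56 -> value 11009 (2 byte(s))
  byte[5]=0xB9 cont=1 payload=0x39=57: acc |= 57<<0 -> acc=57 shift=7
  byte[6]=0x0C cont=0 payload=0x0C=12: acc |= 12<<7 -> acc=1593 shift=14 [end]
Varint 3: bytes[5:7] = B9 0C -> value 1593 (2 byte(s))
  byte[7]=0xD4 cont=1 payload=0x54=84: acc |= 84<<0 -> acc=84 shift=7
  byte[8]=0x88 cont=1 payload=0x08=8: acc |= 8<<7 -> acc=1108 shift=14
  byte[9]=0x35 cont=0 payload=0x35=53: acc |= 53<<14 -> acc=869460 shift=21 [end]
Varint 4: bytes[7:10] = D4 88 35 -> value 869460 (3 byte(s))
  byte[10]=0xEC cont=1 payload=0x6C=108: acc |= 108<<0 -> acc=108 shift=7
  byte[11]=0x37 cont=0 payload=0x37=55: acc |= 55<<7 -> acc=7148 shift=14 [end]
Varint 5: bytes[10:12] = EC 37 -> value 7148 (2 byte(s))
  byte[12]=0xF4 cont=1 payload=0x74=116: acc |= 116<<0 -> acc=116 shift=7
  byte[13]=0xD4 cont=1 payload=0x54=84: acc |= 84<<7 -> acc=10868 shift=14
  byte[14]=0xE9 cont=1 payload=0x69=105: acc |= 105<<14 -> acc=1731188 shift=21
  byte[15]=0x66 cont=0 payload=0x66=102: acc |= 102<<21 -> acc=215640692 shift=28 [end]
Varint 6: bytes[12:16] = F4 D4 E9 66 -> value 215640692 (4 byte(s))

Answer: 3 2 2 3 2 4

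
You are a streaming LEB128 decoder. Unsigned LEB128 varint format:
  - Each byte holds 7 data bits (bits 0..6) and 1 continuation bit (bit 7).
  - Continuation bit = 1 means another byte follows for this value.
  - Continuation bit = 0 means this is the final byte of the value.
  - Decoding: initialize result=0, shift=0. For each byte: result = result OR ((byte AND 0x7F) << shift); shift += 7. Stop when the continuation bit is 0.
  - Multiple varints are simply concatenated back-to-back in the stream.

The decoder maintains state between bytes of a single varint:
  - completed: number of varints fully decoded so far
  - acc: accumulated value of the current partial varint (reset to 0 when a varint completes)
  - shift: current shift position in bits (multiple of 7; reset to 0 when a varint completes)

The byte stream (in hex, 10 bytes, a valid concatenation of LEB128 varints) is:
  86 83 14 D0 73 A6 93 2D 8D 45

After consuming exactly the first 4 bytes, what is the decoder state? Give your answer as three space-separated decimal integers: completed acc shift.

byte[0]=0x86 cont=1 payload=0x06: acc |= 6<<0 -> completed=0 acc=6 shift=7
byte[1]=0x83 cont=1 payload=0x03: acc |= 3<<7 -> completed=0 acc=390 shift=14
byte[2]=0x14 cont=0 payload=0x14: varint #1 complete (value=328070); reset -> completed=1 acc=0 shift=0
byte[3]=0xD0 cont=1 payload=0x50: acc |= 80<<0 -> completed=1 acc=80 shift=7

Answer: 1 80 7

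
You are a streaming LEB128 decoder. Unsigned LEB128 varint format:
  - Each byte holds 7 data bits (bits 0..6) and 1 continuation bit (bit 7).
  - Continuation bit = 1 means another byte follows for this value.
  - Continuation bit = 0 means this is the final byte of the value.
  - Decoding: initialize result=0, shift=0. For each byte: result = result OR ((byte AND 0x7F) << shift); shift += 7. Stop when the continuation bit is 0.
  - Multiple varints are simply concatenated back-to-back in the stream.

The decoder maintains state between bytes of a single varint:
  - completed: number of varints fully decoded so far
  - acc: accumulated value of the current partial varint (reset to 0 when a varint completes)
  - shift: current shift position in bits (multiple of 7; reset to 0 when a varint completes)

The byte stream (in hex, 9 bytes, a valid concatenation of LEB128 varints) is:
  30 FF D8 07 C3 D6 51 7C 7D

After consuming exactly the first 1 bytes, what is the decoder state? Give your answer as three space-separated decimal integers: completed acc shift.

byte[0]=0x30 cont=0 payload=0x30: varint #1 complete (value=48); reset -> completed=1 acc=0 shift=0

Answer: 1 0 0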